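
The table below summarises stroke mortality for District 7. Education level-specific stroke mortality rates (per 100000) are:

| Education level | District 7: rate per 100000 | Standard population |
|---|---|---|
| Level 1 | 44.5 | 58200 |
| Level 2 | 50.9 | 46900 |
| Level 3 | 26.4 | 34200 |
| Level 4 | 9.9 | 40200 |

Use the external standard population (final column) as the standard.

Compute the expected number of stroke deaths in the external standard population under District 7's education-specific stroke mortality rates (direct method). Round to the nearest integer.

63

Expected stroke deaths = Σ (standard pop × education-specific rate ÷ 100000)
= 58200×44.5/100000 + 46900×50.9/100000 + 34200×26.4/100000 + 40200×9.9/100000
= 25.90 + 23.87 + 9.03 + 3.98 = 62.78.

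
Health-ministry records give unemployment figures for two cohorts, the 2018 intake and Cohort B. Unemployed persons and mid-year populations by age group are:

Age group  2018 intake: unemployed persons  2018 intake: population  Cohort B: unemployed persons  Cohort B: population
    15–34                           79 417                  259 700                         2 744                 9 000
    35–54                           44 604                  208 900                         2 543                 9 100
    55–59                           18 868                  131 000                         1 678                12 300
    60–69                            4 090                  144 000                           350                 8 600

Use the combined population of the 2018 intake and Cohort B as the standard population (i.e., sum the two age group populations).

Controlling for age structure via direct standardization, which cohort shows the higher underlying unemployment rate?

Age-specific rates per 1 000 for the 2018 intake: 305.803, 213.518, 144.031, 28.403.
For Cohort B: 304.889, 279.451, 136.423, 40.698.
Combined standard total = 782 600; weights = 0.3433, 0.2786, 0.1831, 0.1950.
The 2018 intake: 0.3433×305.803 + 0.2786×213.518 + 0.1831×144.031 + 0.1950×28.403 = 196.3840 per 1 000.
Cohort B: 0.3433×304.889 + 0.2786×279.451 + 0.1831×136.423 + 0.1950×40.698 = 215.4405 per 1 000.
The crude rates (197.66 vs 187.56) would put the 2018 intake higher, but that reflects its age composition; once standardized to a common age structure, Cohort B has the higher underlying rate.

Cohort B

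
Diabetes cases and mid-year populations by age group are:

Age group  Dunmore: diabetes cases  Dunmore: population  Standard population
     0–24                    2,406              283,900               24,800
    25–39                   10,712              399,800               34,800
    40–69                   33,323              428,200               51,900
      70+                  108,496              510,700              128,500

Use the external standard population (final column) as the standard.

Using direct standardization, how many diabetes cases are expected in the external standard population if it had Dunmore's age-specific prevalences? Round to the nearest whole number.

32481

Age-specific rates per 1,000 for Dunmore: 8.475, 26.793, 77.821, 212.446.
Expected diabetes cases = Σ (standard pop × age-specific rate ÷ 1,000)
= 24,800×8.475/1,000 + 34,800×26.793/1,000 + 51,900×77.821/1,000 + 128,500×212.446/1,000
= 210.18 + 932.41 + 4038.92 + 27299.27 = 32480.77.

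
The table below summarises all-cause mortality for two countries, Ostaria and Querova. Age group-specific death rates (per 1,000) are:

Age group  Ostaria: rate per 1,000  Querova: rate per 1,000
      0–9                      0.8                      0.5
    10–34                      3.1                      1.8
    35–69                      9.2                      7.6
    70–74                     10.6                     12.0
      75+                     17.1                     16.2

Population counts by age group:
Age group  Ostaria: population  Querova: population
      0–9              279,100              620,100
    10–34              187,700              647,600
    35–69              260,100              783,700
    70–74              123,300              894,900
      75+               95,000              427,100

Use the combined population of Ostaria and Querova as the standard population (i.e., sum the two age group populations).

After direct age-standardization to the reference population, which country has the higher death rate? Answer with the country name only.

Ostaria

Combined standard total = 4,318,600; weights = 0.2082, 0.1934, 0.2417, 0.2358, 0.1209.
Ostaria: 0.2082×0.8 + 0.1934×3.1 + 0.2417×9.2 + 0.2358×10.6 + 0.1209×17.1 = 7.5563 per 1,000.
Querova: 0.2082×0.5 + 0.1934×1.8 + 0.2417×7.6 + 0.2358×12.0 + 0.1209×16.2 = 7.0769 per 1,000.
The crude rates (6.48 vs 7.44) would put Querova higher, but that reflects its age composition; once standardized to a common age structure, Ostaria has the higher underlying rate.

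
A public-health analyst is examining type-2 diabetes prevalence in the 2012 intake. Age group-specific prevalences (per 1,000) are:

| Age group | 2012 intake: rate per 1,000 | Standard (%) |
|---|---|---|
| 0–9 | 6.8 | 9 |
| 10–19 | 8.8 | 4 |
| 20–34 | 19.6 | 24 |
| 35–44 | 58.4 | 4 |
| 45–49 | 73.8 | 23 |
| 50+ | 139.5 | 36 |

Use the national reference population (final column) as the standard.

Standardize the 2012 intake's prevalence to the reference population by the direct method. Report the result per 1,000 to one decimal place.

Standard weights: 0.09, 0.04, 0.24, 0.04, 0.23, 0.36.
Standardized rate: 0.0900×6.8 + 0.0400×8.8 + 0.2400×19.6 + 0.0400×58.4 + 0.2300×73.8 + 0.3600×139.5 = 75.1980 per 1,000.

75.2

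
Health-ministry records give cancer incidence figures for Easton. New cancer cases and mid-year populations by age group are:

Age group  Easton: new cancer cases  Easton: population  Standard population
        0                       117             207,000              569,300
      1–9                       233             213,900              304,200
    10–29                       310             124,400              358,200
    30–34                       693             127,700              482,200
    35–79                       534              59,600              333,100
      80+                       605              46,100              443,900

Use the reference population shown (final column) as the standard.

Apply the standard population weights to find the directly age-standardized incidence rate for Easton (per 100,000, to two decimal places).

520.80

Age-specific rates per 100,000 for Easton: 56.52, 108.93, 249.20, 542.68, 895.97, 1312.36.
Standard total = 2,490,900; weights = 0.2286, 0.1221, 0.1438, 0.1936, 0.1337, 0.1782.
Standardized rate: 0.2286×56.52 + 0.1221×108.93 + 0.1438×249.20 + 0.1936×542.68 + 0.1337×895.97 + 0.1782×1312.36 = 520.8009 per 100,000.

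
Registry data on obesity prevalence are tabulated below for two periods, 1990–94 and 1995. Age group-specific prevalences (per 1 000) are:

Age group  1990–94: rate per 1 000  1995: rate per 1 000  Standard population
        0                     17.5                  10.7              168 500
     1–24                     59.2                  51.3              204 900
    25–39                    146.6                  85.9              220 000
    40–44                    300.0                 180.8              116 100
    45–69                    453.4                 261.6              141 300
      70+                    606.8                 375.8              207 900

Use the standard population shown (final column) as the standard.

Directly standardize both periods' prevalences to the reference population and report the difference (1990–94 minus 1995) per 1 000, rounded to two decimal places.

99.26

Standard total = 1 058 700; weights = 0.1592, 0.1935, 0.2078, 0.1097, 0.1335, 0.1964.
1990–94: 0.1592×17.5 + 0.1935×59.2 + 0.2078×146.6 + 0.1097×300.0 + 0.1335×453.4 + 0.1964×606.8 = 257.2778 per 1 000.
1995: 0.1592×10.7 + 0.1935×51.3 + 0.2078×85.9 + 0.1097×180.8 + 0.1335×261.6 + 0.1964×375.8 = 158.0203 per 1 000.
Difference = 257.2778 − 158.0203 = 99.2575.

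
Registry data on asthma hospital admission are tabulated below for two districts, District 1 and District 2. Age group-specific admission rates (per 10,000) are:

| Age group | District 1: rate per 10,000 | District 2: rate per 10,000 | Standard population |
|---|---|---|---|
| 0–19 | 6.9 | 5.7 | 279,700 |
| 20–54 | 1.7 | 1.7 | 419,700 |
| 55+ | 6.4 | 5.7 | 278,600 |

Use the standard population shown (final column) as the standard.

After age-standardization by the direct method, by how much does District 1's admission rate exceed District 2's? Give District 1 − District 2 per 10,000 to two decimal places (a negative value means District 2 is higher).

Standard total = 978,000; weights = 0.2860, 0.4291, 0.2849.
District 1: 0.2860×6.9 + 0.4291×1.7 + 0.2849×6.4 = 4.5260 per 10,000.
District 2: 0.2860×5.7 + 0.4291×1.7 + 0.2849×5.7 = 3.9834 per 10,000.
Difference = 4.5260 − 3.9834 = 0.5426.

0.54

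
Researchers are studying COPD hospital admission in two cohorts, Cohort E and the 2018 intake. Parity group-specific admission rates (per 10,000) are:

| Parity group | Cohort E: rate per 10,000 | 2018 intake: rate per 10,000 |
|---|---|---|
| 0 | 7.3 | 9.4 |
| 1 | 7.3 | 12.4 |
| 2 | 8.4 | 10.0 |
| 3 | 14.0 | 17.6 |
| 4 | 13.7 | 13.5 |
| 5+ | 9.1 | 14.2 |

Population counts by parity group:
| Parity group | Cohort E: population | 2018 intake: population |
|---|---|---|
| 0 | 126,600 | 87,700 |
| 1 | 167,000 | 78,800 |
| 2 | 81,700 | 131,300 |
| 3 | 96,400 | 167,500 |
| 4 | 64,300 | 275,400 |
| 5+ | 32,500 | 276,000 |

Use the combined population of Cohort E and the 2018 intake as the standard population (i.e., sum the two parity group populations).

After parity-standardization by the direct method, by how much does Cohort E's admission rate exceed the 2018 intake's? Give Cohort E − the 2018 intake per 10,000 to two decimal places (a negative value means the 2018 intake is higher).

Combined standard total = 1,585,200; weights = 0.1352, 0.1551, 0.1344, 0.1665, 0.2143, 0.1946.
Cohort E: 0.1352×7.3 + 0.1551×7.3 + 0.1344×8.4 + 0.1665×14.0 + 0.2143×13.7 + 0.1946×9.1 = 10.2850 per 10,000.
The 2018 intake: 0.1352×9.4 + 0.1551×12.4 + 0.1344×10.0 + 0.1665×17.6 + 0.2143×13.5 + 0.1946×14.2 = 13.1237 per 10,000.
Difference = 10.2850 − 13.1237 = -2.8387.

-2.84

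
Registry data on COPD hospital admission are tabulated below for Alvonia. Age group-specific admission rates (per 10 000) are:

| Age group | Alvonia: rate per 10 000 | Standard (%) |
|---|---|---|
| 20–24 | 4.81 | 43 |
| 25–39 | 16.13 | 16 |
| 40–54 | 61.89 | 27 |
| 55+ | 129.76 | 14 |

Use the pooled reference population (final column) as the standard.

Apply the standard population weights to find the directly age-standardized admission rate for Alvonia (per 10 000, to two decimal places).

Standard weights: 0.43, 0.16, 0.27, 0.14.
Standardized rate: 0.4300×4.81 + 0.1600×16.13 + 0.2700×61.89 + 0.1400×129.76 = 39.5258 per 10 000.

39.53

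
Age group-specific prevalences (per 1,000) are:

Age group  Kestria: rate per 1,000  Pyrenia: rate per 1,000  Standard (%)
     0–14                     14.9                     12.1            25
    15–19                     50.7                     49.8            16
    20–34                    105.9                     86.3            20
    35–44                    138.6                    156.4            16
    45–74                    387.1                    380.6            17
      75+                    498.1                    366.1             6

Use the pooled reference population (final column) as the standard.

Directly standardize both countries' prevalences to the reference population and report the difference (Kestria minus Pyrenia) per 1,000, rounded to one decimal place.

10.9

Standard weights: 0.25, 0.16, 0.20, 0.16, 0.17, 0.06.
Kestria: 0.2500×14.9 + 0.1600×50.7 + 0.2000×105.9 + 0.1600×138.6 + 0.1700×387.1 + 0.0600×498.1 = 150.8860 per 1,000.
Pyrenia: 0.2500×12.1 + 0.1600×49.8 + 0.2000×86.3 + 0.1600×156.4 + 0.1700×380.6 + 0.0600×366.1 = 139.9450 per 1,000.
Difference = 150.8860 − 139.9450 = 10.9410.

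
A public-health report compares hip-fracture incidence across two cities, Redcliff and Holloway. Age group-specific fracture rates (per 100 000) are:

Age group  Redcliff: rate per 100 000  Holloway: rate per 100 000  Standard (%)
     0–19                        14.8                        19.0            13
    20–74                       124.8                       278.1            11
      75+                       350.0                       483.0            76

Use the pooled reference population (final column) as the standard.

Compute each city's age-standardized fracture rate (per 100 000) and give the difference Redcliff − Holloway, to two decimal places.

Standard weights: 0.13, 0.11, 0.76.
Redcliff: 0.1300×14.8 + 0.1100×124.8 + 0.7600×350.0 = 281.6520 per 100 000.
Holloway: 0.1300×19.0 + 0.1100×278.1 + 0.7600×483.0 = 400.1410 per 100 000.
Difference = 281.6520 − 400.1410 = -118.4890.

-118.49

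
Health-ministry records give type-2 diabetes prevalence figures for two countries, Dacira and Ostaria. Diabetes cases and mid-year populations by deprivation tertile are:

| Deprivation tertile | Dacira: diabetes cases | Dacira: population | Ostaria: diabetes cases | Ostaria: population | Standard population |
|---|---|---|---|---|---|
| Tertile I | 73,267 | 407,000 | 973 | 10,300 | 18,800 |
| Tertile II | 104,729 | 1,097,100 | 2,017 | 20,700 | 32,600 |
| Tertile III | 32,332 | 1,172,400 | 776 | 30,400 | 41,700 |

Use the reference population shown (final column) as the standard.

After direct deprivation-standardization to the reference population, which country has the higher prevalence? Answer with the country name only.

Dacira

Deprivation-specific rates per 1,000 for Dacira: 180.017, 95.460, 27.578.
For Ostaria: 94.466, 97.440, 25.526.
Standard total = 93,100; weights = 0.2019, 0.3502, 0.4479.
Dacira: 0.2019×180.017 + 0.3502×95.460 + 0.4479×27.578 = 82.1300 per 1,000.
Ostaria: 0.2019×94.466 + 0.3502×97.440 + 0.4479×25.526 = 64.6288 per 1,000.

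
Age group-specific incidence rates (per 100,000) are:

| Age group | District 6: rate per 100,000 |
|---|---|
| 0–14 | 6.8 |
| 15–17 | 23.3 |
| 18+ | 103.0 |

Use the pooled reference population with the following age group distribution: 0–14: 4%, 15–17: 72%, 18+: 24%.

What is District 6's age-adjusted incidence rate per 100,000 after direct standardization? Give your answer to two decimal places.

Standard weights: 0.04, 0.72, 0.24.
Standardized rate: 0.0400×6.8 + 0.7200×23.3 + 0.2400×103.0 = 41.7680 per 100,000.

41.77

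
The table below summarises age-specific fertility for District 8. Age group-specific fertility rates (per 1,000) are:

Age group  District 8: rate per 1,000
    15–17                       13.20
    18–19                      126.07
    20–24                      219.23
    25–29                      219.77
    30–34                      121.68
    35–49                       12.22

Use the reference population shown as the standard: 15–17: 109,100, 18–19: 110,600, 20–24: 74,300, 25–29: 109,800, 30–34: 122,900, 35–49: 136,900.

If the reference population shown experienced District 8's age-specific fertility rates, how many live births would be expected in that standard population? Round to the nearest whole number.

Expected live births = Σ (standard pop × age-specific rate ÷ 1,000)
= 109,100×13.20/1,000 + 110,600×126.07/1,000 + 74,300×219.23/1,000 + 109,800×219.77/1,000 + 122,900×121.68/1,000 + 136,900×12.22/1,000
= 1440.12 + 13943.34 + 16288.79 + 24130.75 + 14954.47 + 1672.92 = 72430.39.

72430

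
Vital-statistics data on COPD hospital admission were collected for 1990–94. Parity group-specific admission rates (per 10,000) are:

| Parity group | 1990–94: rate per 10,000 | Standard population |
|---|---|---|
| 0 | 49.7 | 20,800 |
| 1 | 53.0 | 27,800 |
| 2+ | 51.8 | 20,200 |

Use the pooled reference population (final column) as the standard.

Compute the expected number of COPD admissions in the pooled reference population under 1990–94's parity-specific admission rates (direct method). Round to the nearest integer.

Expected COPD admissions = Σ (standard pop × parity-specific rate ÷ 10,000)
= 20,800×49.7/10,000 + 27,800×53.0/10,000 + 20,200×51.8/10,000
= 103.38 + 147.34 + 104.64 = 355.35.

355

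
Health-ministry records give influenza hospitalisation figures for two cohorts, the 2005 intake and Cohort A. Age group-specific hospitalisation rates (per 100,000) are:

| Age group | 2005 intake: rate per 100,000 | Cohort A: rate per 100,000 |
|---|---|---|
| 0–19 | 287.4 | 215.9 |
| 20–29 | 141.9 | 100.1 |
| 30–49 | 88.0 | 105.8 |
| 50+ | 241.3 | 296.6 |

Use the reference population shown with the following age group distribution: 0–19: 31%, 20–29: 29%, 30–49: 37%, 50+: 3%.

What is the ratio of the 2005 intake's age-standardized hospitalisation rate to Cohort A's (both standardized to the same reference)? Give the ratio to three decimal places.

Standard weights: 0.31, 0.29, 0.37, 0.03.
The 2005 intake: 0.3100×287.4 + 0.2900×141.9 + 0.3700×88.0 + 0.0300×241.3 = 170.0440 per 100,000.
Cohort A: 0.3100×215.9 + 0.2900×100.1 + 0.3700×105.8 + 0.0300×296.6 = 144.0020 per 100,000.
Ratio = 170.0440 ÷ 144.0020 = 1.18084.

1.181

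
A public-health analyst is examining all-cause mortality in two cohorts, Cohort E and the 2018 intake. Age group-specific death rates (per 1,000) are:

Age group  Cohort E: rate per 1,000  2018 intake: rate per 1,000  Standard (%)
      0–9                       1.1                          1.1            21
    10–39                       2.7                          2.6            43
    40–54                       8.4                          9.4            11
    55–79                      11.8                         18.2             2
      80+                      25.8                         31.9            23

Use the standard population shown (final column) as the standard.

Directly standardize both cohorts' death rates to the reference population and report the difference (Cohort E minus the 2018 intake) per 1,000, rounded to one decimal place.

-1.6

Standard weights: 0.21, 0.43, 0.11, 0.02, 0.23.
Cohort E: 0.2100×1.1 + 0.4300×2.7 + 0.1100×8.4 + 0.0200×11.8 + 0.2300×25.8 = 8.4860 per 1,000.
The 2018 intake: 0.2100×1.1 + 0.4300×2.6 + 0.1100×9.4 + 0.0200×18.2 + 0.2300×31.9 = 10.0840 per 1,000.
Difference = 8.4860 − 10.0840 = -1.5980.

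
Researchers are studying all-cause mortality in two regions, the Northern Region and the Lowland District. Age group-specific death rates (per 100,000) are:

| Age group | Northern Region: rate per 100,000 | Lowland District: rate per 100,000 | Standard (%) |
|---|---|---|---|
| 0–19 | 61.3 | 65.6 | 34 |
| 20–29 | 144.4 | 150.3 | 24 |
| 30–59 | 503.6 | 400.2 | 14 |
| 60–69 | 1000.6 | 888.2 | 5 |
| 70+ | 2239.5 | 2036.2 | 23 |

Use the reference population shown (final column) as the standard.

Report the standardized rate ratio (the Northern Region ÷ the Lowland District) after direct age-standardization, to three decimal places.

1.102

Standard weights: 0.34, 0.24, 0.14, 0.05, 0.23.
The Northern Region: 0.3400×61.3 + 0.2400×144.4 + 0.1400×503.6 + 0.0500×1000.6 + 0.2300×2239.5 = 691.1170 per 100,000.
The Lowland District: 0.3400×65.6 + 0.2400×150.3 + 0.1400×400.2 + 0.0500×888.2 + 0.2300×2036.2 = 627.1400 per 100,000.
Ratio = 691.1170 ÷ 627.1400 = 1.10201.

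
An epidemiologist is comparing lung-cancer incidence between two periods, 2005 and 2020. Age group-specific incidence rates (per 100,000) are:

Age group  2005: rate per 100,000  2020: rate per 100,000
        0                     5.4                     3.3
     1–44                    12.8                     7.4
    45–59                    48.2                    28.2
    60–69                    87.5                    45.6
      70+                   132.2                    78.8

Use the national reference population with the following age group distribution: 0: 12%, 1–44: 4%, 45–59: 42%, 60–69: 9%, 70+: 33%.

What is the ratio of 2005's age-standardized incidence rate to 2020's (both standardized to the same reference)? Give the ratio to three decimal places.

Standard weights: 0.12, 0.04, 0.42, 0.09, 0.33.
2005: 0.1200×5.4 + 0.0400×12.8 + 0.4200×48.2 + 0.0900×87.5 + 0.3300×132.2 = 72.9050 per 100,000.
2020: 0.1200×3.3 + 0.0400×7.4 + 0.4200×28.2 + 0.0900×45.6 + 0.3300×78.8 = 42.6440 per 100,000.
Ratio = 72.9050 ÷ 42.6440 = 1.70962.

1.710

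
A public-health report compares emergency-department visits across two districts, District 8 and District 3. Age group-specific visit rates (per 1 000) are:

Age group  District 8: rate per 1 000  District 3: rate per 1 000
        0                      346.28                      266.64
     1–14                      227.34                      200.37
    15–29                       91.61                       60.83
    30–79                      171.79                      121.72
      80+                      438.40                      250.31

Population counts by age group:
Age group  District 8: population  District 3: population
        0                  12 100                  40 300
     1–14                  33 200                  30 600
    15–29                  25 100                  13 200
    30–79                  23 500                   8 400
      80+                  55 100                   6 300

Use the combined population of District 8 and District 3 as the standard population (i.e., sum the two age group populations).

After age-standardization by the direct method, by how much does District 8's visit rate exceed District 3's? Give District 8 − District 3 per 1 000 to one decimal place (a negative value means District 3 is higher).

81.6

Combined standard total = 247 800; weights = 0.2115, 0.2575, 0.1546, 0.1287, 0.2478.
District 8: 0.2115×346.28 + 0.2575×227.34 + 0.1546×91.61 + 0.1287×171.79 + 0.2478×438.40 = 276.6581 per 1 000.
District 3: 0.2115×266.64 + 0.2575×200.37 + 0.1546×60.83 + 0.1287×121.72 + 0.2478×250.31 = 195.0655 per 1 000.
Difference = 276.6581 − 195.0655 = 81.5926.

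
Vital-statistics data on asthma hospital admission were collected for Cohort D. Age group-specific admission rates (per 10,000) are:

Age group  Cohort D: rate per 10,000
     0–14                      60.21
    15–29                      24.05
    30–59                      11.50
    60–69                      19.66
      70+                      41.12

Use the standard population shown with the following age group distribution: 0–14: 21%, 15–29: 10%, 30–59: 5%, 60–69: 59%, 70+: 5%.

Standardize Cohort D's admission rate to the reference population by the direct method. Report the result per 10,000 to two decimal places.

Standard weights: 0.21, 0.10, 0.05, 0.59, 0.05.
Standardized rate: 0.2100×60.21 + 0.1000×24.05 + 0.0500×11.50 + 0.5900×19.66 + 0.0500×41.12 = 29.2795 per 10,000.

29.28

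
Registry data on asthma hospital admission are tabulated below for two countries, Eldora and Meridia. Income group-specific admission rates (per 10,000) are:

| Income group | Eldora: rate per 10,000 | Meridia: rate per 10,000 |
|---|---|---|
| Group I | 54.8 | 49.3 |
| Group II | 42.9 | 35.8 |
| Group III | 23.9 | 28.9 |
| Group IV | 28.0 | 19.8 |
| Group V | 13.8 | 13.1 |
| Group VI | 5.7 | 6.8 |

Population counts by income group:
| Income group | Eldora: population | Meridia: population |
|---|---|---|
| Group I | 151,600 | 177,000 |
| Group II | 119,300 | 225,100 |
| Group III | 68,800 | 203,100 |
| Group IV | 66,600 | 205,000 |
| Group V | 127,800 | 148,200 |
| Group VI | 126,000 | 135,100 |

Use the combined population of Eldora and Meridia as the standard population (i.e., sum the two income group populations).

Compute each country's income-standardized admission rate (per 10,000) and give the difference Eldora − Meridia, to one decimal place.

2.9

Combined standard total = 1,753,600; weights = 0.1874, 0.1964, 0.1551, 0.1549, 0.1574, 0.1489.
Eldora: 0.1874×54.8 + 0.1964×42.9 + 0.1551×23.9 + 0.1549×28.0 + 0.1574×13.8 + 0.1489×5.7 = 29.7573 per 10,000.
Meridia: 0.1874×49.3 + 0.1964×35.8 + 0.1551×28.9 + 0.1549×19.8 + 0.1574×13.1 + 0.1489×6.8 = 26.8911 per 10,000.
Difference = 29.7573 − 26.8911 = 2.8662.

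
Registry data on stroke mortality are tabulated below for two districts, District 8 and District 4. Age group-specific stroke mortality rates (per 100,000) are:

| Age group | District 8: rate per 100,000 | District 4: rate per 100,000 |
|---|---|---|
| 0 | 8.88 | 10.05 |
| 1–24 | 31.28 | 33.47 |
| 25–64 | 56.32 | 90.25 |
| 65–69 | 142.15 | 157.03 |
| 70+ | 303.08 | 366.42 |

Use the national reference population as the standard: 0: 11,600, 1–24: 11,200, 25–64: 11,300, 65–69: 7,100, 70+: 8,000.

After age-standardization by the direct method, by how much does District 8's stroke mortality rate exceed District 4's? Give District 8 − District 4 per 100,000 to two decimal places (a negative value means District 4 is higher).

Standard total = 49,200; weights = 0.2358, 0.2276, 0.2297, 0.1443, 0.1626.
District 8: 0.2358×8.88 + 0.2276×31.28 + 0.2297×56.32 + 0.1443×142.15 + 0.1626×303.08 = 91.9444 per 100,000.
District 4: 0.2358×10.05 + 0.2276×33.47 + 0.2297×90.25 + 0.1443×157.03 + 0.1626×366.42 = 112.9582 per 100,000.
Difference = 91.9444 − 112.9582 = -21.0138.

-21.01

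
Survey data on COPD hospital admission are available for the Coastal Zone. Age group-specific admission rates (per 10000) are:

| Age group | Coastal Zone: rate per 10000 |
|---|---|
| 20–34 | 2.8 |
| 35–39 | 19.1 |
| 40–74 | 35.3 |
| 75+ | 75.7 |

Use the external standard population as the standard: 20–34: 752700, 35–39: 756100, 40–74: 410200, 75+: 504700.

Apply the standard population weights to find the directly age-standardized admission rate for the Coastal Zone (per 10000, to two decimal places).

Standard total = 2423700; weights = 0.3106, 0.3120, 0.1692, 0.2082.
Standardized rate: 0.3106×2.8 + 0.3120×19.1 + 0.1692×35.3 + 0.2082×75.7 = 28.5658 per 10000.

28.57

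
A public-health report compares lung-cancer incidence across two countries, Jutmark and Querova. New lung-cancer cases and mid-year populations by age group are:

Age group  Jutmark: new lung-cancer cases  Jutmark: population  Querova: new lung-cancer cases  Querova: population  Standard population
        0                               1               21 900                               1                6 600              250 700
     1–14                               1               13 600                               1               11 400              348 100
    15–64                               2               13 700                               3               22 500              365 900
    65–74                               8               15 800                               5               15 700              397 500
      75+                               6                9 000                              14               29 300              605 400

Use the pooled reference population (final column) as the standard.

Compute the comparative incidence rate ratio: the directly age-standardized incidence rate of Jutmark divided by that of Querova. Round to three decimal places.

Age-specific rates per 100 000 for Jutmark: 4.57, 7.35, 14.60, 50.63, 66.67.
For Querova: 15.15, 8.77, 13.33, 31.85, 47.78.
Standard total = 1 967 600; weights = 0.1274, 0.1769, 0.1860, 0.2020, 0.3077.
Jutmark: 0.1274×4.57 + 0.1769×7.35 + 0.1860×14.60 + 0.2020×50.63 + 0.3077×66.67 = 35.3387 per 100 000.
Querova: 0.1274×15.15 + 0.1769×8.77 + 0.1860×13.33 + 0.2020×31.85 + 0.3077×47.78 = 27.0974 per 100 000.
Ratio = 35.3387 ÷ 27.0974 = 1.30414.

1.304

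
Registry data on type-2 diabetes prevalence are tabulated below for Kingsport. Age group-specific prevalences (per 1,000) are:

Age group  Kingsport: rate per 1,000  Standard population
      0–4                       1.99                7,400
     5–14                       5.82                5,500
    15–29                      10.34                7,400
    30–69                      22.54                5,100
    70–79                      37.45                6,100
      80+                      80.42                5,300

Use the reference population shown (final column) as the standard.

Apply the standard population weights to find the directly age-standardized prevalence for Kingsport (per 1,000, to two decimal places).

24.26

Standard total = 36,800; weights = 0.2011, 0.1495, 0.2011, 0.1386, 0.1658, 0.1440.
Standardized rate: 0.2011×1.99 + 0.1495×5.82 + 0.2011×10.34 + 0.1386×22.54 + 0.1658×37.45 + 0.1440×80.42 = 24.2630 per 1,000.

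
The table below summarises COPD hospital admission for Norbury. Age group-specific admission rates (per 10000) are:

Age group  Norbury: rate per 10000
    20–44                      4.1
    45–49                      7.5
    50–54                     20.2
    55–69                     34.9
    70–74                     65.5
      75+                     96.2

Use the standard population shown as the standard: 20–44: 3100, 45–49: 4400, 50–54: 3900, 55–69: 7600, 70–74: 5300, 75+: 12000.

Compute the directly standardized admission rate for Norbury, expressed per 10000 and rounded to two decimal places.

52.10

Standard total = 36300; weights = 0.0854, 0.1212, 0.1074, 0.2094, 0.1460, 0.3306.
Standardized rate: 0.0854×4.1 + 0.1212×7.5 + 0.1074×20.2 + 0.2094×34.9 + 0.1460×65.5 + 0.3306×96.2 = 52.1014 per 10000.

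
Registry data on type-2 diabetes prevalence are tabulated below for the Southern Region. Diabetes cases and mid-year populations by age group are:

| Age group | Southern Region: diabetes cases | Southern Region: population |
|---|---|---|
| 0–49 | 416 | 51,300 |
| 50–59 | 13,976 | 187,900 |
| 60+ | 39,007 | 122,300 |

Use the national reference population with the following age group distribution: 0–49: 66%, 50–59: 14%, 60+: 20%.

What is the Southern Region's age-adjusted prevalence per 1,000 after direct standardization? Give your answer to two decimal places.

79.55

Age-specific rates per 1,000 for the Southern Region: 8.109, 74.380, 318.945.
Standard weights: 0.66, 0.14, 0.20.
Standardized rate: 0.6600×8.109 + 0.1400×74.380 + 0.2000×318.945 = 79.5543 per 1,000.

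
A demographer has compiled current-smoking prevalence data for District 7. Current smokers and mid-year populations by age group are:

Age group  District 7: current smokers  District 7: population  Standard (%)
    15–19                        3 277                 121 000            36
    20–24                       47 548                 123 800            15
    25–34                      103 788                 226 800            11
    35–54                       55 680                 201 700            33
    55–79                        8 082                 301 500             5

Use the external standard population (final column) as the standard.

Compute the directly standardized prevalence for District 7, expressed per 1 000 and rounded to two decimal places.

Age-specific rates per 1 000 for District 7: 27.083, 384.071, 457.619, 276.054, 26.806.
Standard weights: 0.36, 0.15, 0.11, 0.33, 0.05.
Standardized rate: 0.3600×27.083 + 0.1500×384.071 + 0.1100×457.619 + 0.3300×276.054 + 0.0500×26.806 = 210.1365 per 1 000.

210.14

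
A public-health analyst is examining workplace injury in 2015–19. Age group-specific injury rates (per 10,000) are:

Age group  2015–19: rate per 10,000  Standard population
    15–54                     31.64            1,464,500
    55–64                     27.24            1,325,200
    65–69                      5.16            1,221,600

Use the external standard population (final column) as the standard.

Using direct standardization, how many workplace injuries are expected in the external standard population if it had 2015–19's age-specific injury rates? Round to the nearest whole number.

8874

Expected workplace injuries = Σ (standard pop × age-specific rate ÷ 10,000)
= 1,464,500×31.64/10,000 + 1,325,200×27.24/10,000 + 1,221,600×5.16/10,000
= 4633.68 + 3609.84 + 630.35 = 8873.87.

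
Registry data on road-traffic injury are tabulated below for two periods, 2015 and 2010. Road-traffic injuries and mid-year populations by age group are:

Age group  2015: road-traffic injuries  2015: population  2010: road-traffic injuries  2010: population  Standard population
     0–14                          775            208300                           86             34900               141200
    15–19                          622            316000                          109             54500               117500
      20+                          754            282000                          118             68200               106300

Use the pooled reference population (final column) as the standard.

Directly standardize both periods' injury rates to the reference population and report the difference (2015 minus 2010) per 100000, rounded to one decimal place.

75.1

Age-specific rates per 100000 for 2015: 372.06, 196.84, 267.38.
For 2010: 246.42, 200.00, 173.02.
Standard total = 365000; weights = 0.3868, 0.3219, 0.2912.
2015: 0.3868×372.06 + 0.3219×196.84 + 0.2912×267.38 = 285.1645 per 100000.
2010: 0.3868×246.42 + 0.3219×200.00 + 0.2912×173.02 = 210.0996 per 100000.
Difference = 285.1645 − 210.0996 = 75.0649.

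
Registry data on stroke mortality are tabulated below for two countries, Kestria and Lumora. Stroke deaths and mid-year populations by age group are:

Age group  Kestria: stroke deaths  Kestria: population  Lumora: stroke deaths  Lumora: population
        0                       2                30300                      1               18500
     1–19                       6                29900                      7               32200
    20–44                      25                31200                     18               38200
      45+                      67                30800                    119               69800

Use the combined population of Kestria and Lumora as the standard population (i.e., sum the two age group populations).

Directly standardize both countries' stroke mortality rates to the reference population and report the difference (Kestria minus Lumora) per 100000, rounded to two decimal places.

24.84

Age-specific rates per 100000 for Kestria: 6.60, 20.07, 80.13, 217.53.
For Lumora: 5.41, 21.74, 47.12, 170.49.
Combined standard total = 280900; weights = 0.1737, 0.2211, 0.2471, 0.3581.
Kestria: 0.1737×6.60 + 0.2211×20.07 + 0.2471×80.13 + 0.3581×217.53 = 103.2856 per 100000.
Lumora: 0.1737×5.41 + 0.2211×21.74 + 0.2471×47.12 + 0.3581×170.49 = 78.4441 per 100000.
Difference = 103.2856 − 78.4441 = 24.8415.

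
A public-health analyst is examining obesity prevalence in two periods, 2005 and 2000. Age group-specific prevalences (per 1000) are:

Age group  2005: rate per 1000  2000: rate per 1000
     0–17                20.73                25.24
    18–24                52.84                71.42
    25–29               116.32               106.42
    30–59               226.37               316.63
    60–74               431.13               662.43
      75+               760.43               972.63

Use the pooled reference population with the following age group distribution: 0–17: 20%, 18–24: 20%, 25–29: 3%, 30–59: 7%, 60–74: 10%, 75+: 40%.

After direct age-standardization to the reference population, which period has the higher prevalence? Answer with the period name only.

Standard weights: 0.20, 0.20, 0.03, 0.07, 0.10, 0.40.
2005: 0.2000×20.73 + 0.2000×52.84 + 0.0300×116.32 + 0.0700×226.37 + 0.1000×431.13 + 0.4000×760.43 = 381.3345 per 1000.
2000: 0.2000×25.24 + 0.2000×71.42 + 0.0300×106.42 + 0.0700×316.63 + 0.1000×662.43 + 0.4000×972.63 = 499.9837 per 1000.

2000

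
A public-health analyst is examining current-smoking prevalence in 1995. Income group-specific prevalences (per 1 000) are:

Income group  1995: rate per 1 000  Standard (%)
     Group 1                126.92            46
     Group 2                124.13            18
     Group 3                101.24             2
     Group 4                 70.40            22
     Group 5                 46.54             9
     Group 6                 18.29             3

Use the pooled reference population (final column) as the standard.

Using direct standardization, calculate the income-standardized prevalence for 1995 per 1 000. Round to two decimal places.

102.98

Standard weights: 0.46, 0.18, 0.02, 0.22, 0.09, 0.03.
Standardized rate: 0.4600×126.92 + 0.1800×124.13 + 0.0200×101.24 + 0.2200×70.40 + 0.0900×46.54 + 0.0300×18.29 = 102.9767 per 1 000.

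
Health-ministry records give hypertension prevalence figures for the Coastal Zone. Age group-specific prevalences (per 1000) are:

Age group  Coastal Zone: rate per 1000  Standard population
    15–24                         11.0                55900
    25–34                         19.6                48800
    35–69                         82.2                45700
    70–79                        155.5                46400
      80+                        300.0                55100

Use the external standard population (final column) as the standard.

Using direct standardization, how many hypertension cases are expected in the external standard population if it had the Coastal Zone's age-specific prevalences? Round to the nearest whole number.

29073

Expected hypertension cases = Σ (standard pop × age-specific rate ÷ 1000)
= 55900×11.0/1000 + 48800×19.6/1000 + 45700×82.2/1000 + 46400×155.5/1000 + 55100×300.0/1000
= 614.90 + 956.48 + 3756.54 + 7215.20 + 16530.00 = 29073.12.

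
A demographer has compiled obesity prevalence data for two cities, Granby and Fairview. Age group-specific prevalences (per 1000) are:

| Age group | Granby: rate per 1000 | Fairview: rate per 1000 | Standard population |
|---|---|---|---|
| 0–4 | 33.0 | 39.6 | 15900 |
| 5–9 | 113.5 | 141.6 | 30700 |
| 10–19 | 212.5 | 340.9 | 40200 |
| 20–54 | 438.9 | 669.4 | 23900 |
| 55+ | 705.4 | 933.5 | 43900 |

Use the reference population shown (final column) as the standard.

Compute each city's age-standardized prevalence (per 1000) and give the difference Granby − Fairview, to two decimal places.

Standard total = 154600; weights = 0.1028, 0.1986, 0.2600, 0.1546, 0.2840.
Granby: 0.1028×33.0 + 0.1986×113.5 + 0.2600×212.5 + 0.1546×438.9 + 0.2840×705.4 = 349.3429 per 1000.
Fairview: 0.1028×39.6 + 0.1986×141.6 + 0.2600×340.9 + 0.1546×669.4 + 0.2840×933.5 = 489.3936 per 1000.
Difference = 349.3429 − 489.3936 = -140.0506.

-140.05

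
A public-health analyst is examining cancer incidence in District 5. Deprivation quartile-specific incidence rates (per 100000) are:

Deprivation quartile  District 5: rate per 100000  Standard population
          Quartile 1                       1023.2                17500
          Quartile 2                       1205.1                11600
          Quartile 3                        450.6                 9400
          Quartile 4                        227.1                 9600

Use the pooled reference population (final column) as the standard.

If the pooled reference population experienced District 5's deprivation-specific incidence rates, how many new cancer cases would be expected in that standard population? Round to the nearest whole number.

383

Expected new cancer cases = Σ (standard pop × deprivation-specific rate ÷ 100000)
= 17500×1023.2/100000 + 11600×1205.1/100000 + 9400×450.6/100000 + 9600×227.1/100000
= 179.06 + 139.79 + 42.36 + 21.80 = 383.01.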